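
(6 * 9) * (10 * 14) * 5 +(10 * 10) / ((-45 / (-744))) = 39453.33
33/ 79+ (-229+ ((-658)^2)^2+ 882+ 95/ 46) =681221739507689/ 3634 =187457825951.48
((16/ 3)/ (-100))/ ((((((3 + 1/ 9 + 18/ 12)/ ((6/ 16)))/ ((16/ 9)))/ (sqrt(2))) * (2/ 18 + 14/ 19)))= -2736 * sqrt(2)/ 300875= -0.01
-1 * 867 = -867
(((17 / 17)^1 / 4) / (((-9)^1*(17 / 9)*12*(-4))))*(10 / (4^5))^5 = 3125 / 114841790497947648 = 0.00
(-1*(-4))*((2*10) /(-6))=-40 /3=-13.33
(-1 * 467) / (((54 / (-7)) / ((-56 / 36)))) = -22883 / 243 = -94.17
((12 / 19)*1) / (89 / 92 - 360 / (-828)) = 368 / 817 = 0.45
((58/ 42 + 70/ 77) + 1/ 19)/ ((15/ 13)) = 133666/ 65835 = 2.03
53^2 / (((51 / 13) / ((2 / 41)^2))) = 146068 / 85731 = 1.70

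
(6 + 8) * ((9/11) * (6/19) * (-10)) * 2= -72.34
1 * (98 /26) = 49 /13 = 3.77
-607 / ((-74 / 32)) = 9712 / 37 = 262.49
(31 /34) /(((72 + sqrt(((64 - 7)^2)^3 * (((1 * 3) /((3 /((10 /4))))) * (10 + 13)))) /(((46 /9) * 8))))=-91264 /67049554195539 + 39123736 * sqrt(230) /22349851398513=0.00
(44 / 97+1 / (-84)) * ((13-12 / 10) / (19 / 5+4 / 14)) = 212341 / 166452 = 1.28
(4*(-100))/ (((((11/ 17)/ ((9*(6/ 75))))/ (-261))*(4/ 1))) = 319464/ 11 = 29042.18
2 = 2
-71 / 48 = -1.48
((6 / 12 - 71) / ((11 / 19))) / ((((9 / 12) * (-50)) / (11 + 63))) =66082 / 275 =240.30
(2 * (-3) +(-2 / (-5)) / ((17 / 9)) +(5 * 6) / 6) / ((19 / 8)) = -0.33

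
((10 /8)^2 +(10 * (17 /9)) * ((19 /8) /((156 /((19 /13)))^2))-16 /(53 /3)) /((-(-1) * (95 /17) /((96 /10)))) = 88149187831 /77654502900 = 1.14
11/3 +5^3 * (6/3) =253.67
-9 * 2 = -18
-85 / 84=-1.01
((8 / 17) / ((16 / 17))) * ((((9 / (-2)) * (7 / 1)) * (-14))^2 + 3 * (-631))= 96294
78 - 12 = 66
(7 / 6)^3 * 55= 18865 / 216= 87.34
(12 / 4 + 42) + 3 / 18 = 271 / 6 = 45.17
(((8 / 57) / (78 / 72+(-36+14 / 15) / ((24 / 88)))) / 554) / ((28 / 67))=-4020 / 845464109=-0.00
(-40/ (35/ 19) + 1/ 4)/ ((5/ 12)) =-51.51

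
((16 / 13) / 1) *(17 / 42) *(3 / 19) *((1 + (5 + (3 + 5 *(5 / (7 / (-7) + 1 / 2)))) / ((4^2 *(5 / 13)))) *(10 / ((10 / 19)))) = -3961 / 455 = -8.71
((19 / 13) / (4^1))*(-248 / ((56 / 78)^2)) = -68913 / 392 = -175.80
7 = 7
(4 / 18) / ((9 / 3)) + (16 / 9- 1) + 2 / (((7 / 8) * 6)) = 1.23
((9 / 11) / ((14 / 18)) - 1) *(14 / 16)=1 / 22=0.05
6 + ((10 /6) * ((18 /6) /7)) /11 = 467 /77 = 6.06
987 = 987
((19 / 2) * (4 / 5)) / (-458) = -19 / 1145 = -0.02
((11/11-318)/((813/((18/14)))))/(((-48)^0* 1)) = -951/1897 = -0.50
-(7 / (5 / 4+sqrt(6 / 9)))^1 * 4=-1680 / 43+448 * sqrt(6) / 43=-13.55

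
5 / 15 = 1 / 3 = 0.33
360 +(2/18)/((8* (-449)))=11638079/32328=360.00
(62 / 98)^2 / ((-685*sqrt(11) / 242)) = -21142*sqrt(11) / 1644685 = -0.04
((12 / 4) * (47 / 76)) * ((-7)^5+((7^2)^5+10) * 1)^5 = 63377046249407634654627866670280493292880128 / 19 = 3335634013126717613401467000000000000000000.00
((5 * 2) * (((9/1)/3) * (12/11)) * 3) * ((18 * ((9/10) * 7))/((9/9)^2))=122472/11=11133.82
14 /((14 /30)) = 30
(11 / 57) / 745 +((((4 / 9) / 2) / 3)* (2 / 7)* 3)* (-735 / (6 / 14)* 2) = -27743767 / 127395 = -217.78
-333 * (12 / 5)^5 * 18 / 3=-497166336 / 3125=-159093.23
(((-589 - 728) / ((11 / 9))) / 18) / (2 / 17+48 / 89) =-1992621 / 21868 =-91.12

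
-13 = -13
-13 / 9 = -1.44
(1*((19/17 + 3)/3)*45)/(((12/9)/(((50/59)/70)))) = 1125/2006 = 0.56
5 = 5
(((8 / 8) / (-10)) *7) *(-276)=966 / 5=193.20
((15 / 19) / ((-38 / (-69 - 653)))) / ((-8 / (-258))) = 483.75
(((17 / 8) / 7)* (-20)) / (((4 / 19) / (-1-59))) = 24225 / 14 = 1730.36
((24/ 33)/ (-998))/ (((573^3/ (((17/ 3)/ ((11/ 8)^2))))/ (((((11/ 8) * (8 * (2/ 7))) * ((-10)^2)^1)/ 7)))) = -870400/ 1669810226859621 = -0.00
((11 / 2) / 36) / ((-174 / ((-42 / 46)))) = 77 / 96048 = 0.00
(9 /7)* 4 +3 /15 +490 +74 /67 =1164169 /2345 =496.45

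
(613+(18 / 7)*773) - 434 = 2166.71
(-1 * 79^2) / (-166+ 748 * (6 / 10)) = -31205 / 1414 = -22.07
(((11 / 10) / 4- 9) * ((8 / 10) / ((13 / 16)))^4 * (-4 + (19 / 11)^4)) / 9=-5835486920704 / 1306755003125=-4.47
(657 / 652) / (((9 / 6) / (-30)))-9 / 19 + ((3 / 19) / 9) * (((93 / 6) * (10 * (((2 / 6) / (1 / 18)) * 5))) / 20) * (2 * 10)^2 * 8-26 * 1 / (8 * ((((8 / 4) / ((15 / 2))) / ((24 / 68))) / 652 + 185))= 219071761421777 / 16810311598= 13031.99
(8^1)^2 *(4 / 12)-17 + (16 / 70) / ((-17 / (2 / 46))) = 177881 / 41055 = 4.33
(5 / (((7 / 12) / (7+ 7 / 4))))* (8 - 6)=150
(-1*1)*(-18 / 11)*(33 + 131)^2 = 484128 / 11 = 44011.64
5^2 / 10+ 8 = 21 / 2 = 10.50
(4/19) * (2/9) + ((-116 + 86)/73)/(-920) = 54241/1148436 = 0.05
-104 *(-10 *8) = 8320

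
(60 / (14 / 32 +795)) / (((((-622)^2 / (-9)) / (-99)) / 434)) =8436960 / 111906197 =0.08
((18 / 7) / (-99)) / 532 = -1 / 20482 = -0.00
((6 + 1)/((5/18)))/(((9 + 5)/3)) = 27/5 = 5.40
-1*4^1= -4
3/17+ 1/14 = 59/238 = 0.25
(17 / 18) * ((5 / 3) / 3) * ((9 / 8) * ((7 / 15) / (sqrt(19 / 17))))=119 * sqrt(323) / 8208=0.26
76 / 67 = 1.13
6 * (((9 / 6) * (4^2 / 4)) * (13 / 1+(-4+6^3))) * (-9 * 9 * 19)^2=19185020100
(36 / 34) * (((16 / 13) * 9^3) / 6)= 34992 / 221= 158.33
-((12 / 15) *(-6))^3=13824 / 125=110.59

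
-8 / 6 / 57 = -0.02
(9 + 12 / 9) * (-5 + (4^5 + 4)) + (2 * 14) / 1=10599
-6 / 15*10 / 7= -0.57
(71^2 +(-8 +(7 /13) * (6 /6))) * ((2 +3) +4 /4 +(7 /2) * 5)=1537746 /13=118288.15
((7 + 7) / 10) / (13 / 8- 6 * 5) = -56 / 1135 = -0.05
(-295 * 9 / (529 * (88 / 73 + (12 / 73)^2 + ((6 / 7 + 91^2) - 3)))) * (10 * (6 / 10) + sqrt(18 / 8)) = -1485591975 / 326786770672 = -0.00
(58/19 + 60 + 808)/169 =16550/3211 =5.15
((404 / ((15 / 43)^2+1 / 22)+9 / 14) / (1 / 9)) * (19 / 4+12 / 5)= 22783459941 / 146440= 155582.22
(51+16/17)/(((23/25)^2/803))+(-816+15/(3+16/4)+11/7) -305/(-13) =39681617356/818363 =48489.02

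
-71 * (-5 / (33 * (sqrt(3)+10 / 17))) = -60350 / 25311+102595 * sqrt(3) / 25311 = 4.64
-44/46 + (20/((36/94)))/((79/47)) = 492428/16353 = 30.11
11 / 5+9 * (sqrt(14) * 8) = 11 / 5+72 * sqrt(14) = 271.60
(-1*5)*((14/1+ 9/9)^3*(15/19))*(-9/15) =151875/19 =7993.42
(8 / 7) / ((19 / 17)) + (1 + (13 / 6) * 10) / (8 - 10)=-4114 / 399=-10.31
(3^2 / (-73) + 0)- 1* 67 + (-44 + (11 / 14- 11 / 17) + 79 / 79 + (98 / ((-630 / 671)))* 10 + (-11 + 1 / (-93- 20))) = -1164.77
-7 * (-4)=28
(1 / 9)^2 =1 / 81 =0.01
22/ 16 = 11/ 8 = 1.38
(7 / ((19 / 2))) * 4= 56 / 19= 2.95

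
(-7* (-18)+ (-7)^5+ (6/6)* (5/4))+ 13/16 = -16678.94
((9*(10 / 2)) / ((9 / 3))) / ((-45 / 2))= -2 / 3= -0.67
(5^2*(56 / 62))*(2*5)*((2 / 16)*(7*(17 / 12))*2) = 104125 / 186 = 559.81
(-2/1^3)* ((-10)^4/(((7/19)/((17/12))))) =-1615000/21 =-76904.76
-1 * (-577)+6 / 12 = 1155 / 2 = 577.50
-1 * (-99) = 99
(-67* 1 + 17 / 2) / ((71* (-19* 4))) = 117 / 10792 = 0.01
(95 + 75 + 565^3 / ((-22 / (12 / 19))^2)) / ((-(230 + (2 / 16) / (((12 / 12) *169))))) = -8788624989040 / 13583087441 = -647.03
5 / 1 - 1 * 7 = -2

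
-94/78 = -47/39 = -1.21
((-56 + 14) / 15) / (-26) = 7 / 65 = 0.11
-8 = -8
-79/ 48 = -1.65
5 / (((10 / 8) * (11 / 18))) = 72 / 11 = 6.55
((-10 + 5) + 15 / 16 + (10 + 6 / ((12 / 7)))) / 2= 151 / 32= 4.72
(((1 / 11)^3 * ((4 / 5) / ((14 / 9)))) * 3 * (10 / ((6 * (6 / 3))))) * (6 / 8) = 27 / 37268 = 0.00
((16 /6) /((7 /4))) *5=160 /21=7.62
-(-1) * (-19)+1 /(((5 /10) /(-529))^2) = 1119345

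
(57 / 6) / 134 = 19 / 268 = 0.07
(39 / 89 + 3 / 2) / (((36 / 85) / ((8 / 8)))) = 9775 / 2136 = 4.58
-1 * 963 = -963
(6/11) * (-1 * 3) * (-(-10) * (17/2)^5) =-63893565/88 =-726063.24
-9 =-9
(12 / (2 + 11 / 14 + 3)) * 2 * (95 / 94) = 5320 / 1269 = 4.19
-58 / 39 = -1.49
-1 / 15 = -0.07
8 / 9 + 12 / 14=1.75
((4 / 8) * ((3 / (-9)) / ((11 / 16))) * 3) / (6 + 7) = -0.06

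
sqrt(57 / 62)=sqrt(3534) / 62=0.96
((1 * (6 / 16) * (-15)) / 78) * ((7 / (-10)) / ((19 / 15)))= 315 / 7904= 0.04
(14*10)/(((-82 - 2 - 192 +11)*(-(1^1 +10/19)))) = 532/1537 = 0.35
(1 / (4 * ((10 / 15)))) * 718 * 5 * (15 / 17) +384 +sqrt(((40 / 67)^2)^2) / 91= 43663341413 / 27777932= 1571.87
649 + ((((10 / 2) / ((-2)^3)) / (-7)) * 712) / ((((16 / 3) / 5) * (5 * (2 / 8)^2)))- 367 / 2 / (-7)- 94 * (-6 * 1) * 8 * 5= 327963 / 14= 23425.93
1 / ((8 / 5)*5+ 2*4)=1 / 16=0.06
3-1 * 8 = -5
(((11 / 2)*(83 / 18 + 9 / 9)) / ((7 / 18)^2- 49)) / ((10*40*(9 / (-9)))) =9999 / 6330800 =0.00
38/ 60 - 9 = -251/ 30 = -8.37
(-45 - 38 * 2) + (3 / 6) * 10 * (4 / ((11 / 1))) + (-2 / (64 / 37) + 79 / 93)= -119.49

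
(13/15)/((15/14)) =182/225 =0.81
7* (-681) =-4767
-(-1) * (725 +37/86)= 62387/86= 725.43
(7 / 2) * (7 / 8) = 49 / 16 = 3.06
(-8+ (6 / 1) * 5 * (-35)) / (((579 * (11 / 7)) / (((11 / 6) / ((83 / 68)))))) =-251804 / 144171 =-1.75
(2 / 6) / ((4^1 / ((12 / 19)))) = 1 / 19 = 0.05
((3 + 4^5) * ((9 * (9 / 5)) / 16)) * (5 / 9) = 9243 / 16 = 577.69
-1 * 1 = -1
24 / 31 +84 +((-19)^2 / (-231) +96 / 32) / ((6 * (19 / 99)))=354670 / 4123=86.02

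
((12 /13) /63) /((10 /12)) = 0.02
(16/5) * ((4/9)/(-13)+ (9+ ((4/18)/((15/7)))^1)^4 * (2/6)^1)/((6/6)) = 474530773132048/64769371875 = 7326.47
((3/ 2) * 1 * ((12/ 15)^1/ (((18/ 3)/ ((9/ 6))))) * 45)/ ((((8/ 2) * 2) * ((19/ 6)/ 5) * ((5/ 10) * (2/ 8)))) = 405/ 19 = 21.32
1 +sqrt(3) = 2.73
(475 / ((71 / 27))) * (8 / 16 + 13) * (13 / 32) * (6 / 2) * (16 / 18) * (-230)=-172560375 / 284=-607606.95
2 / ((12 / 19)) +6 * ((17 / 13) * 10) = 6367 / 78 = 81.63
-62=-62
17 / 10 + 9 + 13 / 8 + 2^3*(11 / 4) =1373 / 40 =34.32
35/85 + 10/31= 387/527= 0.73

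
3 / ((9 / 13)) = 13 / 3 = 4.33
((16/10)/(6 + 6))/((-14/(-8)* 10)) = 4/525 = 0.01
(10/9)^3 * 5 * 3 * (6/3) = 10000/243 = 41.15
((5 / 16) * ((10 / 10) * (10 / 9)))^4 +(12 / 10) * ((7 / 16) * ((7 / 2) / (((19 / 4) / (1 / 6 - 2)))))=-1773516673 / 2553016320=-0.69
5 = 5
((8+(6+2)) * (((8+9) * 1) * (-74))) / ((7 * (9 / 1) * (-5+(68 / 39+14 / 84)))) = 523328 / 5061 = 103.40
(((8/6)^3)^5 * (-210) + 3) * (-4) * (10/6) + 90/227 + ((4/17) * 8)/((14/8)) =40599801506536742/387607024791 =104744.75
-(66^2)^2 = -18974736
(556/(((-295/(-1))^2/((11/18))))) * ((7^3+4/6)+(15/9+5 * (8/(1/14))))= 8305528/2349675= 3.53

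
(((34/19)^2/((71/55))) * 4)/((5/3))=152592/25631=5.95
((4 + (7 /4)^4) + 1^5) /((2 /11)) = 40491 /512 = 79.08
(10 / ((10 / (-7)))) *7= -49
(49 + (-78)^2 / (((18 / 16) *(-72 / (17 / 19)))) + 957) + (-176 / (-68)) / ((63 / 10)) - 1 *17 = 18765973 / 20349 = 922.21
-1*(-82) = 82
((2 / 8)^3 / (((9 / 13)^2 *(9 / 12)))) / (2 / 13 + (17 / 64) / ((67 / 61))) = 588796 / 5359851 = 0.11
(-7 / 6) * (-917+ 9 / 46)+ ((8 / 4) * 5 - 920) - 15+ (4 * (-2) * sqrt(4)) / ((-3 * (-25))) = 332101 / 2300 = 144.39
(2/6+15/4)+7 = 133/12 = 11.08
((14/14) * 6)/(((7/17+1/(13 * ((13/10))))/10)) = 57460/451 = 127.41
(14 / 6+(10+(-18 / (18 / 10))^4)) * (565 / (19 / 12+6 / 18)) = 67883620 / 23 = 2951461.74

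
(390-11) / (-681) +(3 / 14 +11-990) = -9337049 / 9534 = -979.34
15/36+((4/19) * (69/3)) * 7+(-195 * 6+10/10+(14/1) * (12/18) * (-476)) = -5577.36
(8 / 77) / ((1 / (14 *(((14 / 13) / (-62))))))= -112 / 4433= -0.03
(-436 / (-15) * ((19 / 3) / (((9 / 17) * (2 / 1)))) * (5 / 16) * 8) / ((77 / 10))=352070 / 6237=56.45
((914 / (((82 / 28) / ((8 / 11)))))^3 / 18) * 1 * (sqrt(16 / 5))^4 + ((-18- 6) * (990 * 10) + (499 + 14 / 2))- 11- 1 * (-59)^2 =132344421651989746 / 20640116475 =6411999.75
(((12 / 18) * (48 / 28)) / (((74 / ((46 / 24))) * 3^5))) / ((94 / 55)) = 1265 / 17748234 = 0.00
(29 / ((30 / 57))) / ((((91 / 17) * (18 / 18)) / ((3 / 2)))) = 15.44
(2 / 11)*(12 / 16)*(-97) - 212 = -4955 / 22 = -225.23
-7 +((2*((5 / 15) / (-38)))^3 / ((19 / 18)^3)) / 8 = -7.00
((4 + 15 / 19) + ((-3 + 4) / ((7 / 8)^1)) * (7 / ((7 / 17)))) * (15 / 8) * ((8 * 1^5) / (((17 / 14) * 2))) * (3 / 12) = 48315 / 1292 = 37.40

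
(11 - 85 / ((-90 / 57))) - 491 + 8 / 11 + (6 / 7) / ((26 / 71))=-2541131 / 6006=-423.10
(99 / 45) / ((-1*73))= -11 / 365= -0.03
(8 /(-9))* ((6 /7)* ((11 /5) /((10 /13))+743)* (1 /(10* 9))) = -49724 /7875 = -6.31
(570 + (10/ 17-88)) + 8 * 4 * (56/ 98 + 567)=2218740/ 119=18644.87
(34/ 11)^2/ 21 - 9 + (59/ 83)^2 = -140735636/ 17504949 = -8.04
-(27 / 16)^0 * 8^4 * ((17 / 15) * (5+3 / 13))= -4734976 / 195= -24281.93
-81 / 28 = -2.89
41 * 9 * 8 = 2952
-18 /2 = -9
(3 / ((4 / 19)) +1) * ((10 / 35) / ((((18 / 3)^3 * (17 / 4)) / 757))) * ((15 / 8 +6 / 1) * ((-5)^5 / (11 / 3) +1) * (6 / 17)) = -108100357 / 12716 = -8501.13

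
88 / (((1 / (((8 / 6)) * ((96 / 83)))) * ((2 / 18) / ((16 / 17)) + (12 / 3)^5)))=1622016 / 12240259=0.13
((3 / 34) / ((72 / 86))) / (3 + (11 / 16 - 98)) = -86 / 76959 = -0.00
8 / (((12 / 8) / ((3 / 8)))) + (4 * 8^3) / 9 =2066 / 9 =229.56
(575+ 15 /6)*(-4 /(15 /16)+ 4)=-154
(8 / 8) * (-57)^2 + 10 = 3259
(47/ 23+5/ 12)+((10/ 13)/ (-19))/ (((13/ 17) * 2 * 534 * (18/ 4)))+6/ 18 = 1983012661/ 709875036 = 2.79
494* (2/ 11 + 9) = 49894/ 11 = 4535.82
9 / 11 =0.82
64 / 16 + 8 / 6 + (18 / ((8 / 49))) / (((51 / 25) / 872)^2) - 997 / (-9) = 52395512005 / 2601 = 20144372.17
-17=-17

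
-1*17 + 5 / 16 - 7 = -379 / 16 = -23.69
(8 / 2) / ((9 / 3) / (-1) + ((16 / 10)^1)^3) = 3.65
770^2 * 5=2964500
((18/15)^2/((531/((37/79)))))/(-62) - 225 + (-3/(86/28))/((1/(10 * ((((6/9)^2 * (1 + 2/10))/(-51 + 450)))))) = -225.01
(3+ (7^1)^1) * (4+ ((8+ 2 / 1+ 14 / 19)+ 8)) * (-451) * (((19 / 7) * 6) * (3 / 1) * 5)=-175348800 / 7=-25049828.57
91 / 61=1.49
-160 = -160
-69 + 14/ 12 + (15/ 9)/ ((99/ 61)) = -39683/ 594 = -66.81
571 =571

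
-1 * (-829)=829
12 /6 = 2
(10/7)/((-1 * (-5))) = 2/7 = 0.29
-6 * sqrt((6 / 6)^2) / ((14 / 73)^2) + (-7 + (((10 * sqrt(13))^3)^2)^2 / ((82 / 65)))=15373386664999999316407 / 4018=3826129085365853488.40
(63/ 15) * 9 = 189/ 5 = 37.80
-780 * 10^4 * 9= -70200000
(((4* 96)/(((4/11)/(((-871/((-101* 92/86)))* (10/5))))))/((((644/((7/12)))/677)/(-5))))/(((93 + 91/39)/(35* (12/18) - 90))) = 1950437000/53429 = 36505.21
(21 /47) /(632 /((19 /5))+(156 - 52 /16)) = 532 /379901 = 0.00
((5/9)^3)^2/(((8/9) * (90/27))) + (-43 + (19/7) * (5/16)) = -42.14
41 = 41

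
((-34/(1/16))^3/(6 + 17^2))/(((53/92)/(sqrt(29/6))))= -7405502464 *sqrt(174)/46905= -2082619.90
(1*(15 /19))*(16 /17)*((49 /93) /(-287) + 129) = 39349600 /410533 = 95.85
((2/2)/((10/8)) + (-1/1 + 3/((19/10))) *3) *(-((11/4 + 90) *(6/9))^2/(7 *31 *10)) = -4738783/1060200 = -4.47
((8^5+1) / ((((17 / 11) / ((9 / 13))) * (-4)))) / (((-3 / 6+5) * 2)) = -360459 / 884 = -407.76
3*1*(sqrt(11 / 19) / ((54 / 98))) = 49*sqrt(209) / 171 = 4.14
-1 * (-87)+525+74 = 686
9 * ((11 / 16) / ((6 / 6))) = 99 / 16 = 6.19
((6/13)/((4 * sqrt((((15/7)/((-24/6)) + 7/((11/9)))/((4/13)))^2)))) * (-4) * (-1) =2464/90077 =0.03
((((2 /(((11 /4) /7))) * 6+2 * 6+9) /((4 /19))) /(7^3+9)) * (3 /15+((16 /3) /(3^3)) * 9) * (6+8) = 745731 /38720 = 19.26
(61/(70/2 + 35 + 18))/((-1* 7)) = -61/616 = -0.10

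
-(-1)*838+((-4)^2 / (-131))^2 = 14381174 / 17161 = 838.01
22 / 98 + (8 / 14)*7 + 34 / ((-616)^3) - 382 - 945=-154596012049 / 116872448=-1322.78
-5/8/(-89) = 5/712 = 0.01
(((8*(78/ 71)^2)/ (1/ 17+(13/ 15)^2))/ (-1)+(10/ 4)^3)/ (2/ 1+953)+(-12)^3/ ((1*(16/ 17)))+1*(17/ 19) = -416011305635289/ 226696633288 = -1835.10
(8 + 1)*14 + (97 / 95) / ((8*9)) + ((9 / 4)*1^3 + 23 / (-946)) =414897011 / 3235320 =128.24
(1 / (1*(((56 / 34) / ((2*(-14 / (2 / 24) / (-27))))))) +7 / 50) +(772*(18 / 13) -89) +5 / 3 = 5787319 / 5850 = 989.29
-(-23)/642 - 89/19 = -56701/12198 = -4.65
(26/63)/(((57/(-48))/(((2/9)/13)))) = -64/10773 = -0.01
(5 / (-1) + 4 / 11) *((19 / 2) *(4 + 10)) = -6783 / 11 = -616.64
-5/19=-0.26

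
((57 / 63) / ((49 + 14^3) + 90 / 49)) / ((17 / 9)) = 133 / 776033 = 0.00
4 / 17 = 0.24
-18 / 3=-6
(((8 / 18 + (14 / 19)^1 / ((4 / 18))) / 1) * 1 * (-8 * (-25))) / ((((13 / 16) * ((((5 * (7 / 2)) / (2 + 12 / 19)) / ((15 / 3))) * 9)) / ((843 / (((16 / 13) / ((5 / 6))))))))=9034150000 / 204687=44136.41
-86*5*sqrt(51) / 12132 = -215*sqrt(51) / 6066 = -0.25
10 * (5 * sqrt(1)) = 50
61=61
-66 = -66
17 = 17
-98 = -98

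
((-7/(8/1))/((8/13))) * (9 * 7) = -5733/64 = -89.58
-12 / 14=-6 / 7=-0.86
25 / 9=2.78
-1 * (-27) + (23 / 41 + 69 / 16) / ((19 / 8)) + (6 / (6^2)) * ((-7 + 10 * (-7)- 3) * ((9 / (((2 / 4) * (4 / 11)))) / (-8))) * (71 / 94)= 13380707 / 146452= 91.37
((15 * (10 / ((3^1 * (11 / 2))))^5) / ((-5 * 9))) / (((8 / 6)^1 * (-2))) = 400000 / 39135393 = 0.01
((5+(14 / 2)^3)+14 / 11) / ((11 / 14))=53788 / 121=444.53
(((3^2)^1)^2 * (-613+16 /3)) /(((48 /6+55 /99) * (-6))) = 147663 /154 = 958.85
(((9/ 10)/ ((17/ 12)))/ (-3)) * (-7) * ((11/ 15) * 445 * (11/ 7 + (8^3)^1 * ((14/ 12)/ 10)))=12603646/ 425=29655.64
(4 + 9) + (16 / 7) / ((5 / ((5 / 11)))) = 1017 / 77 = 13.21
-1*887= -887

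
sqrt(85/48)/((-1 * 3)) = -sqrt(255)/36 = -0.44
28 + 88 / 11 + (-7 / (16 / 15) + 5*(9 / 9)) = 551 / 16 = 34.44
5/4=1.25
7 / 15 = 0.47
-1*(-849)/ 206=849/ 206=4.12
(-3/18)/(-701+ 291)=1/2460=0.00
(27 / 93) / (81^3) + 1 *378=691936183 / 1830519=378.00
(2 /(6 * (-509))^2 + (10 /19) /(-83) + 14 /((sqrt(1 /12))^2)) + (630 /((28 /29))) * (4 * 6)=15827.99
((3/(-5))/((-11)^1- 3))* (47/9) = 47/210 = 0.22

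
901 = 901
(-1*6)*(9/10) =-27/5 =-5.40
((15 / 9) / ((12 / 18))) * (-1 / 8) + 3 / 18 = -7 / 48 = -0.15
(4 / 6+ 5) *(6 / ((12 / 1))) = 17 / 6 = 2.83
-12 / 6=-2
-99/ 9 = -11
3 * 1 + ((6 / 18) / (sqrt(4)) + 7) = 10.17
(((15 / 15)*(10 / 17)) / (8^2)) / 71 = 5 / 38624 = 0.00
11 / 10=1.10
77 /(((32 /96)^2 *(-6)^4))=77 /144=0.53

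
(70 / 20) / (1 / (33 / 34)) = 231 / 68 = 3.40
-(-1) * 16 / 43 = 16 / 43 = 0.37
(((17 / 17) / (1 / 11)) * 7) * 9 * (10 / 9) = 770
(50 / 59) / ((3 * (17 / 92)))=4600 / 3009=1.53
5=5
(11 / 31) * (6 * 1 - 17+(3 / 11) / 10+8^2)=5833 / 310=18.82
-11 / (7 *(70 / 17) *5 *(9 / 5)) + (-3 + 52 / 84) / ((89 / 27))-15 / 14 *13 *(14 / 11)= -18.49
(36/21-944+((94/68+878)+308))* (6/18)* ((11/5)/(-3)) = -641663/10710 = -59.91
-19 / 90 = -0.21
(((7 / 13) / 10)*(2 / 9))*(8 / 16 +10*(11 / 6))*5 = 791 / 702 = 1.13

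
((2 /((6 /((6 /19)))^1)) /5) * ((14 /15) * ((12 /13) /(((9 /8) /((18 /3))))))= 1792 /18525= 0.10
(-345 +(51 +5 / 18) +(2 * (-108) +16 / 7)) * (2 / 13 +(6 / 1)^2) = -15025195 / 819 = -18345.78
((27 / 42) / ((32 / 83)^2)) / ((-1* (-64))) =62001 / 917504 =0.07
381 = 381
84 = 84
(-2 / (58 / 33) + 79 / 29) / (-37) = -46 / 1073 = -0.04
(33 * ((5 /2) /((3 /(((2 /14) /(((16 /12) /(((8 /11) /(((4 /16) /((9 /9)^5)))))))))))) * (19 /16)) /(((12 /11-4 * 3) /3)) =-627 /224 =-2.80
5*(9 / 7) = 45 / 7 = 6.43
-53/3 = -17.67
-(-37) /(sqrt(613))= 37 *sqrt(613) /613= 1.49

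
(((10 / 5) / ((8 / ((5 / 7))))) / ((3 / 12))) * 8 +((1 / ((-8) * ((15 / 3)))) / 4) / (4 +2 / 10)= 5.71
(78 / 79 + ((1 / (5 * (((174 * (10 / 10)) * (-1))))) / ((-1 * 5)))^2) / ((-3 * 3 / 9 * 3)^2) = 0.11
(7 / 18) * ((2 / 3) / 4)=7 / 108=0.06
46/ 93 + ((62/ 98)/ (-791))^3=2678400527285471/ 5415027158591547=0.49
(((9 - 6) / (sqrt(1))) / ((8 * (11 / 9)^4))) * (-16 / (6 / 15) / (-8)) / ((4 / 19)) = 1869885 / 468512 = 3.99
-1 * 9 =-9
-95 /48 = -1.98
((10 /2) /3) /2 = 5 /6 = 0.83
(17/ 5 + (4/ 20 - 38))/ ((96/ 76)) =-817/ 30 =-27.23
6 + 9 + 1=16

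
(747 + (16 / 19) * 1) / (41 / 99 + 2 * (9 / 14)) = 9846837 / 22382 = 439.94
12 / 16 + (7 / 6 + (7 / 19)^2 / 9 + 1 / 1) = 38101 / 12996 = 2.93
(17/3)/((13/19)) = 323/39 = 8.28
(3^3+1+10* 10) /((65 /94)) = 12032 /65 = 185.11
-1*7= -7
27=27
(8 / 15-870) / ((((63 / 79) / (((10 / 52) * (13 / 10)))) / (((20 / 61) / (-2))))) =515159 / 11529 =44.68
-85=-85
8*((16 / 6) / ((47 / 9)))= 192 / 47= 4.09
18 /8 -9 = -27 /4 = -6.75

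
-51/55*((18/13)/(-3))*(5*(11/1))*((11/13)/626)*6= 10098/52897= 0.19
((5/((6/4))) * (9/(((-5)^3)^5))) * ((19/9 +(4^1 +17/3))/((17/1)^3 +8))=-212/90106201171875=-0.00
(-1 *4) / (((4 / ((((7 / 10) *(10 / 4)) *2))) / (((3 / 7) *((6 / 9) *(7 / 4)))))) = -7 / 4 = -1.75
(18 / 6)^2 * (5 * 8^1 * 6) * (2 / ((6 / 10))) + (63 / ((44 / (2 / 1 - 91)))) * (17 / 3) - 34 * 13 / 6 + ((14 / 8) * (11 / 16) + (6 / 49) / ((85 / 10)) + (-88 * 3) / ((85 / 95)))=10749964285 / 1759296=6110.38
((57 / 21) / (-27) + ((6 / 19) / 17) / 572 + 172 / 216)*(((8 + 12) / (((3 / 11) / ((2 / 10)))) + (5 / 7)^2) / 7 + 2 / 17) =22079487995 / 13882637223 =1.59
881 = 881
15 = 15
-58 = -58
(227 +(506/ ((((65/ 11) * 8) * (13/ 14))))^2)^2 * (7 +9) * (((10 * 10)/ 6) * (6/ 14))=2112926827465943442/ 142752876175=14801290.76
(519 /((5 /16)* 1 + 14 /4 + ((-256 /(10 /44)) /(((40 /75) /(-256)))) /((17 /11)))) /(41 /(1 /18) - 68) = 70584 /31878368515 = 0.00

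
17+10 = 27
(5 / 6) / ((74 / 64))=0.72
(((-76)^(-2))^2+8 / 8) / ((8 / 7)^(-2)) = 33362177 / 25542916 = 1.31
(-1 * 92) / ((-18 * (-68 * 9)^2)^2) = -23 / 11362939842816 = -0.00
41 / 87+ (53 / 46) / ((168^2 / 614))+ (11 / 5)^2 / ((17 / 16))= 40417021163 / 8000798400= 5.05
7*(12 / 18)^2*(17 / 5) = 476 / 45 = 10.58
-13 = -13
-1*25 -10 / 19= -485 / 19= -25.53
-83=-83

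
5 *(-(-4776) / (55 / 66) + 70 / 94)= 28659.72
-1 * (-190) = 190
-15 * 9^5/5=-177147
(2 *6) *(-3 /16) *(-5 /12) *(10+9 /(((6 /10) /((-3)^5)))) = -54525 /16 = -3407.81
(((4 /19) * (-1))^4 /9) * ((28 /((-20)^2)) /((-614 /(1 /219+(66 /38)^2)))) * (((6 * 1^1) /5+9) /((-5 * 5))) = 909548416 /29653459849434375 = 0.00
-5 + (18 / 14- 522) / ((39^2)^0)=-3680 / 7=-525.71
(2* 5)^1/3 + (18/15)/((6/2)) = 56/15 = 3.73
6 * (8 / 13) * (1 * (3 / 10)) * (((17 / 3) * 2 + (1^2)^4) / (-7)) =-1.95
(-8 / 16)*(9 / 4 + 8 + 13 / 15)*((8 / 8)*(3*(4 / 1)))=-66.70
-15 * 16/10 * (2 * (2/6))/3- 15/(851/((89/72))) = -109373/20424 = -5.36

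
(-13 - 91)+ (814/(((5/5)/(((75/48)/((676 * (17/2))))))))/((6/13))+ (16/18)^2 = -58847195/572832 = -102.73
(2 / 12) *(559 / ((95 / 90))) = 1677 / 19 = 88.26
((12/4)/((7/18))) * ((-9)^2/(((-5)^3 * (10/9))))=-19683/4375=-4.50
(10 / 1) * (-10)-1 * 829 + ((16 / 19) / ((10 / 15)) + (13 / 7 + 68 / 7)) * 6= -113315 / 133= -851.99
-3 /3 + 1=0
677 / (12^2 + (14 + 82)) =677 / 240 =2.82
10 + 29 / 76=789 / 76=10.38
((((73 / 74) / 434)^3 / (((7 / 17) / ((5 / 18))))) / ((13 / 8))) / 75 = 6613289 / 101737138240941840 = 0.00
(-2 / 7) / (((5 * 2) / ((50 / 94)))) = -5 / 329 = -0.02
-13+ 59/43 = -500/43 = -11.63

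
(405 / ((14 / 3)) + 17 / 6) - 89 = 13 / 21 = 0.62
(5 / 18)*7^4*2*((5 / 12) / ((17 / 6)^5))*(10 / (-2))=-21609000 / 1419857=-15.22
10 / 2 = 5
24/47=0.51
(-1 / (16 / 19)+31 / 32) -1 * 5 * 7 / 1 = -1127 / 32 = -35.22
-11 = -11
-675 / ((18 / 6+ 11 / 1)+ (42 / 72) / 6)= -9720 / 203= -47.88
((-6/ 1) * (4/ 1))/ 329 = -24/ 329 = -0.07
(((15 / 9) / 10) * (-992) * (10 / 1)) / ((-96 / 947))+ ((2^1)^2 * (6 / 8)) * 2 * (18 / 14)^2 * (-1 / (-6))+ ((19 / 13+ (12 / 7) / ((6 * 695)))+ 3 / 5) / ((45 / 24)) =324974447494 / 19922175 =16312.20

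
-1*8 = -8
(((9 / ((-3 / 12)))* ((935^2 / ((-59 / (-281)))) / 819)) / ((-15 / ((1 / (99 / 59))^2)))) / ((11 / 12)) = 383306480 / 81081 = 4727.45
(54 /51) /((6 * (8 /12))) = 9 /34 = 0.26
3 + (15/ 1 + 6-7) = 17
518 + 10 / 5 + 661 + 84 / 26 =15395 / 13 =1184.23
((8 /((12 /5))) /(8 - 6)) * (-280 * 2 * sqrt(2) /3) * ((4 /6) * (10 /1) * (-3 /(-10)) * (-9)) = 5600 * sqrt(2) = 7919.60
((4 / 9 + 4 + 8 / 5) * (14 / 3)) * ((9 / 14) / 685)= 272 / 10275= 0.03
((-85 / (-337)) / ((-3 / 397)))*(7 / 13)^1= -236215 / 13143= -17.97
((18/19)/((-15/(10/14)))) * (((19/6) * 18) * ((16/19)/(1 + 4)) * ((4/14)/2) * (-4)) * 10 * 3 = 6912/931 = 7.42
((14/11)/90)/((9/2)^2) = 28/40095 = 0.00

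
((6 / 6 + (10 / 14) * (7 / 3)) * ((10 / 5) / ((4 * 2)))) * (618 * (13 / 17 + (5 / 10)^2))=7107 / 17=418.06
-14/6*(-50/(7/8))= 400/3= 133.33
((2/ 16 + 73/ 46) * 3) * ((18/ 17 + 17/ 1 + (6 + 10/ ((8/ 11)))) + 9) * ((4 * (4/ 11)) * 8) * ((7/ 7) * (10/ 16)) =15039675/ 8602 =1748.39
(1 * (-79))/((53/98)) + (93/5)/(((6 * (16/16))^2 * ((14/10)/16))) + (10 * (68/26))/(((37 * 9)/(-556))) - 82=-426953108/1606059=-265.84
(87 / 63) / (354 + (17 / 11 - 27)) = 319 / 75894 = 0.00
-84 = -84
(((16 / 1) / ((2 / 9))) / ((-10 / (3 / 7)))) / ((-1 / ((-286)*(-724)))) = 22362912 / 35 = 638940.34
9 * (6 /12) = 9 /2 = 4.50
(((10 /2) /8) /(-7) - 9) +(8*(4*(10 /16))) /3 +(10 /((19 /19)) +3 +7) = 17.58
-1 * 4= -4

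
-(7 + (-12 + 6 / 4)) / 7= 1 / 2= 0.50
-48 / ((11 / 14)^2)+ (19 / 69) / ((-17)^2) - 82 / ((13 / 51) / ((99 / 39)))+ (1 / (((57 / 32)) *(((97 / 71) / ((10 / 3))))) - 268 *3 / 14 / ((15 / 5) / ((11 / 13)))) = -909.18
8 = 8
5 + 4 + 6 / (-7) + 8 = 113 / 7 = 16.14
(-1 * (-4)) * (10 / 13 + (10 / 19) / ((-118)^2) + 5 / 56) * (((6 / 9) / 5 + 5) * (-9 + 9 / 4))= -818506161 / 6878456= -119.00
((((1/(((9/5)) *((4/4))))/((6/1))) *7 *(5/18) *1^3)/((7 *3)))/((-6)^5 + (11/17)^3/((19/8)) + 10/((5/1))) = -466735/423210119976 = -0.00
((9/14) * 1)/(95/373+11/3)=10071/61432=0.16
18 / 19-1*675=-12807 / 19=-674.05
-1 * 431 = -431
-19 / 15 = -1.27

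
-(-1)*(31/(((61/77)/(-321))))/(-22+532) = -255409/10370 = -24.63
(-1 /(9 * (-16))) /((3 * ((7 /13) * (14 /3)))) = 13 /14112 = 0.00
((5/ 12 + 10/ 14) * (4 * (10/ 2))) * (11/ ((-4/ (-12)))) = 5225/ 7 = 746.43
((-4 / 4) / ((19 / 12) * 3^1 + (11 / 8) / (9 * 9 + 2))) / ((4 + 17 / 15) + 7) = -332 / 19201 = -0.02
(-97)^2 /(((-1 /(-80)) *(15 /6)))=301088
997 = 997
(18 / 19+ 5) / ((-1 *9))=-113 / 171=-0.66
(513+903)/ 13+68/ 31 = 44780/ 403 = 111.12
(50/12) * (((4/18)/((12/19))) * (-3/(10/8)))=-3.52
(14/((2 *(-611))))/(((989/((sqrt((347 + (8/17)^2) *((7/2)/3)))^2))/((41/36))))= -0.01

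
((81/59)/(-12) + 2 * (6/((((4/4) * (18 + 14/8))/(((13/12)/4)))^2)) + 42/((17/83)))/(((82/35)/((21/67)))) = 1885876825105/68781836324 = 27.42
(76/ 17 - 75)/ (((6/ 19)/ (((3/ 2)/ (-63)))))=5.32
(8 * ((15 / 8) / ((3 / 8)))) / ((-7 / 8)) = -320 / 7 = -45.71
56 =56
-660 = -660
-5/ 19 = -0.26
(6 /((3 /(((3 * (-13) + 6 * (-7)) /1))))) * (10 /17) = -1620 /17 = -95.29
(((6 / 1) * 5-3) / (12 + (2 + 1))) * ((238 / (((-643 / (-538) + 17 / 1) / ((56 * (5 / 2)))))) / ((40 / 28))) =37644936 / 16315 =2307.38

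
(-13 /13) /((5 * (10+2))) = -1 /60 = -0.02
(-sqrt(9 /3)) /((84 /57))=-19 * sqrt(3) /28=-1.18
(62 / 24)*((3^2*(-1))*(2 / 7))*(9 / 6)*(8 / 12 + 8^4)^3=-14386572914750 / 21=-685074900702.38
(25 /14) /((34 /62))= 775 /238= 3.26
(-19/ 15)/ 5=-19/ 75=-0.25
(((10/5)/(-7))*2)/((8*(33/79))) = -79/462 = -0.17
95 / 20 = 19 / 4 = 4.75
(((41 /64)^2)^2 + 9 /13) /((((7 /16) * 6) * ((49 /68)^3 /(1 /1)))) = 922316689181 /1052448423936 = 0.88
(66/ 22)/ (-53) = -3/ 53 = -0.06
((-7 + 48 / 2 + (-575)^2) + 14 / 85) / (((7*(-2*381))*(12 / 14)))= -7026146 / 97155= -72.32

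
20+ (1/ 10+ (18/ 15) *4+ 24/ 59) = 14931/ 590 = 25.31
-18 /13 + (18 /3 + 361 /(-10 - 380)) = 1439 /390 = 3.69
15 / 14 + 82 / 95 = 2573 / 1330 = 1.93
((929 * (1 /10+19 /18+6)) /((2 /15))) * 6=299138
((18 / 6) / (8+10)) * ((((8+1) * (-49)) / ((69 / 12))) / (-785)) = 294 / 18055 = 0.02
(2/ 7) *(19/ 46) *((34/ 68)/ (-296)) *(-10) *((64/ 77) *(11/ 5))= 152/ 41699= 0.00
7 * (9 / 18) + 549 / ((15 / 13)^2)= 20793 / 50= 415.86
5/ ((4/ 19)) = 95/ 4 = 23.75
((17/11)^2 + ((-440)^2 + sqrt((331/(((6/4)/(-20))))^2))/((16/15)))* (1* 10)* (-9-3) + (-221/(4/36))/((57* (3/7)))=-51214519607/2299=-22276868.03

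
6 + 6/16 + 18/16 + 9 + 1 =35/2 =17.50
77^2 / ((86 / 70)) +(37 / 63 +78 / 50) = 326981551 / 67725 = 4828.08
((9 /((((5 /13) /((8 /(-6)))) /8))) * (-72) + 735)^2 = 8748047961 /25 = 349921918.44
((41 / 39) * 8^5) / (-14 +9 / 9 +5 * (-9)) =-671744 / 1131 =-593.94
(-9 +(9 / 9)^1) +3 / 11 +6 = -19 / 11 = -1.73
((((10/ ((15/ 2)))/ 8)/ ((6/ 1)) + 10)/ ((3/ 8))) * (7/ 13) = 5054/ 351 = 14.40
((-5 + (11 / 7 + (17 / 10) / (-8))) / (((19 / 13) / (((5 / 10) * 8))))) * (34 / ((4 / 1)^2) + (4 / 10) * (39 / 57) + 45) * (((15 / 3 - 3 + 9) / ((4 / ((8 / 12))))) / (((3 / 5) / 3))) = -4329.69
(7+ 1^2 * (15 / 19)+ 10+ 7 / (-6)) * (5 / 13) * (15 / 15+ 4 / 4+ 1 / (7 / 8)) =104225 / 5187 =20.09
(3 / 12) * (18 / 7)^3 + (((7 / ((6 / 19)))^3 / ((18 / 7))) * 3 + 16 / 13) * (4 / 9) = 5652.42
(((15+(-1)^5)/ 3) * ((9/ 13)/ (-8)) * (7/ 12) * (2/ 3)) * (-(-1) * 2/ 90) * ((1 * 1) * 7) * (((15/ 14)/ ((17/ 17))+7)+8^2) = -49441/ 28080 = -1.76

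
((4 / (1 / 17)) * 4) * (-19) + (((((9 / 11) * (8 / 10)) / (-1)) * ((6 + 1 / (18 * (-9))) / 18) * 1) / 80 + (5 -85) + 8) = -1867536971 / 356400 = -5240.00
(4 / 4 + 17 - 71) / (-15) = 53 / 15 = 3.53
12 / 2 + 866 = 872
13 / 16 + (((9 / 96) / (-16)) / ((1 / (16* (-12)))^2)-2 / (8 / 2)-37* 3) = -5227 / 16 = -326.69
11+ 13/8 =101/8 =12.62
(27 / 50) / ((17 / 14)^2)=2646 / 7225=0.37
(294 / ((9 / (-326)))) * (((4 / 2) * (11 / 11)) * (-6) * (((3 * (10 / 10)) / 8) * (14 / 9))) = 223636 / 3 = 74545.33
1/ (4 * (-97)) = -1/ 388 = -0.00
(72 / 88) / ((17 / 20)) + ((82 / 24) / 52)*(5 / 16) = 1835455 / 1867008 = 0.98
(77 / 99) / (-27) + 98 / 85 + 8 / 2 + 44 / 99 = 5.57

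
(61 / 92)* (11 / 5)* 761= 510631 / 460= 1110.07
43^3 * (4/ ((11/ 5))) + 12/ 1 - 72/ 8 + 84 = 1591097/ 11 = 144645.18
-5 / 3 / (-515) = 1 / 309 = 0.00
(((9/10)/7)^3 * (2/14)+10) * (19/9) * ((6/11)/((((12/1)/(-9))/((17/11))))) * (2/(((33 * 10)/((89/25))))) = -690236426563/2396798250000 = -0.29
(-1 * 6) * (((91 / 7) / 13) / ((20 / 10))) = -3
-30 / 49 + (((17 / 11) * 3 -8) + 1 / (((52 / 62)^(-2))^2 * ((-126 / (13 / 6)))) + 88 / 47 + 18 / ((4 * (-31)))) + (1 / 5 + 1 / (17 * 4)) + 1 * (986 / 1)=211325749441697873 / 214771217785740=983.96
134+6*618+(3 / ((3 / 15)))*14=4052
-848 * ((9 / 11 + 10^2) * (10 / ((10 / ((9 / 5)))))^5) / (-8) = 6941446146 / 34375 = 201932.98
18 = 18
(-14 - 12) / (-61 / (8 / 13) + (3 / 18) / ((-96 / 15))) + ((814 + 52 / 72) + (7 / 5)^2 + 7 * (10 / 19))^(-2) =245598115866803988 / 936583501376533493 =0.26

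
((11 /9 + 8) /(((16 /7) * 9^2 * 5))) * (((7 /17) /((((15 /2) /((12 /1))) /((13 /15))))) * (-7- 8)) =-52871 /619650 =-0.09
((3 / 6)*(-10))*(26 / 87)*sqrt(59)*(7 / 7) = -130*sqrt(59) / 87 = -11.48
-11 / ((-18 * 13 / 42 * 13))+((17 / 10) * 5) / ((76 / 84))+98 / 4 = 327971 / 9633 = 34.05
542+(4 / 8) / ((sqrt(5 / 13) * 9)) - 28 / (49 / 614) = sqrt(65) / 90+1338 / 7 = 191.23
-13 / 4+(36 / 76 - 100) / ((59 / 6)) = -59957 / 4484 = -13.37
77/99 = 0.78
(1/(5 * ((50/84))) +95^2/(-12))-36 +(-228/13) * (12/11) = -173075803/214500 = -806.88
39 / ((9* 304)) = 13 / 912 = 0.01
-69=-69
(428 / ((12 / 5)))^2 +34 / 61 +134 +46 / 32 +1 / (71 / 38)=19919396501 / 623664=31939.31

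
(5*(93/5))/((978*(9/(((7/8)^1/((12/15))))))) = 1085/93888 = 0.01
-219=-219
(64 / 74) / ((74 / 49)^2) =19208 / 50653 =0.38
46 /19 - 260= -4894 /19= -257.58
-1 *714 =-714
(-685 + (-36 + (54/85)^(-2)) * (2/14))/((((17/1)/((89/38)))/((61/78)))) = -76440162559/1028519856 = -74.32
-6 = -6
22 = 22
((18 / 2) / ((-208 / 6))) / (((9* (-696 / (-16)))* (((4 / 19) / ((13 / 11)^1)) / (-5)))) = 95 / 5104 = 0.02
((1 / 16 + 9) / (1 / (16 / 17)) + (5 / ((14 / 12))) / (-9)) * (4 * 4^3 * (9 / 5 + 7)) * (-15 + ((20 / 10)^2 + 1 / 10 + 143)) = 2396597.42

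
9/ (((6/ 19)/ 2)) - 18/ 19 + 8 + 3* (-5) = 932/ 19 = 49.05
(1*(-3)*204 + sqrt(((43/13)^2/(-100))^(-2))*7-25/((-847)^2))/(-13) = 726941977017/17244360133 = 42.16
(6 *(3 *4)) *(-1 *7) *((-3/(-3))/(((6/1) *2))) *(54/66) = -378/11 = -34.36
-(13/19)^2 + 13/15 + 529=2866693/5415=529.40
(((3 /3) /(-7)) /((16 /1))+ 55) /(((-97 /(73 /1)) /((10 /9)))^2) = 273510925 /7113204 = 38.45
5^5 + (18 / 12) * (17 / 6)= 12517 / 4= 3129.25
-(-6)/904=0.01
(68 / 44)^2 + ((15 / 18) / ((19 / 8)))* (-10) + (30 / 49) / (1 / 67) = 13484347 / 337953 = 39.90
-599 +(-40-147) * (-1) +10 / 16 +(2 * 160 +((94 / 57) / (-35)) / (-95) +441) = 530102177 / 1516200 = 349.63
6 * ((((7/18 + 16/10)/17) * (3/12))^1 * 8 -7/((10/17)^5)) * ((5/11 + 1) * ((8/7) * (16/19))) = -194187116416/233165625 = -832.83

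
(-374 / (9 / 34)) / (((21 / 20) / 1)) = -254320 / 189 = -1345.61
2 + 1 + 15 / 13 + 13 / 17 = 4.92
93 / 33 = 31 / 11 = 2.82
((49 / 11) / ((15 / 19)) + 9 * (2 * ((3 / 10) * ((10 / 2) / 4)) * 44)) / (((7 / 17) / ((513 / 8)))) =47131.15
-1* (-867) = 867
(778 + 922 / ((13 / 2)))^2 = 142993764 / 169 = 846116.95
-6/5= -1.20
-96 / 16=-6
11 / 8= 1.38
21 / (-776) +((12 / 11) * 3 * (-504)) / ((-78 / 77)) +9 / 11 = 180777837 / 110968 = 1629.10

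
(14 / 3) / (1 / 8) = 112 / 3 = 37.33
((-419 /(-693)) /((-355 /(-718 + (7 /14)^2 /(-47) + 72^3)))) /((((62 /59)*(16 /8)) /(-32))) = 9660.38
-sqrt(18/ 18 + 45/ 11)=-2 * sqrt(154)/ 11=-2.26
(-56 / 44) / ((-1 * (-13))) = -14 / 143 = -0.10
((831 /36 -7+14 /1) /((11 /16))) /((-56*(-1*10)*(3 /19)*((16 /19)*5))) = 130321 /1108800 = 0.12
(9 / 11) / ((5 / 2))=18 / 55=0.33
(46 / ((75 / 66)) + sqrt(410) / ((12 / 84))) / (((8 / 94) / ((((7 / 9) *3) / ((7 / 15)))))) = 11891 / 5 + 1645 *sqrt(410) / 4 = 10705.38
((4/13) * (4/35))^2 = 256/207025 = 0.00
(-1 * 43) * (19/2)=-817/2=-408.50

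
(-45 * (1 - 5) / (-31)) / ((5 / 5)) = -180 / 31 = -5.81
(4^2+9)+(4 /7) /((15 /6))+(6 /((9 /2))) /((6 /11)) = 8717 /315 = 27.67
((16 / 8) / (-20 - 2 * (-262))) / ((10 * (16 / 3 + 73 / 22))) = 11 / 239820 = 0.00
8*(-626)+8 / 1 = -5000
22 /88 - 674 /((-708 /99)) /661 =61241 /155996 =0.39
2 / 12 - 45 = -269 / 6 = -44.83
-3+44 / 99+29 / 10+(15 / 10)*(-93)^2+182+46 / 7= 4146161 / 315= 13162.42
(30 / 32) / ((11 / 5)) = 75 / 176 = 0.43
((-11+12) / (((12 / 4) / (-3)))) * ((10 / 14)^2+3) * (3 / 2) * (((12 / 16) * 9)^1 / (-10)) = 3483 / 980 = 3.55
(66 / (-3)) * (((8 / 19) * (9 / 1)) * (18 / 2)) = -14256 / 19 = -750.32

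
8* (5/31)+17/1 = 567/31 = 18.29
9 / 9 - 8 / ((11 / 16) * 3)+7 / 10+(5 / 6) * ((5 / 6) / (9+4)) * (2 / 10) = -55807 / 25740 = -2.17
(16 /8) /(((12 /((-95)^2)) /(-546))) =-821275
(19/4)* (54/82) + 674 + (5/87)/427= 4125360121/6092436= 677.13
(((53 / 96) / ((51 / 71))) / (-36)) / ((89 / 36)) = -3763 / 435744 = -0.01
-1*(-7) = 7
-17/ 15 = -1.13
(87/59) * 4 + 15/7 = 3321/413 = 8.04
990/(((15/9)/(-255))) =-151470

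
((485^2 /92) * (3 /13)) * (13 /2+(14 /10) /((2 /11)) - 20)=-4092915 /1196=-3422.17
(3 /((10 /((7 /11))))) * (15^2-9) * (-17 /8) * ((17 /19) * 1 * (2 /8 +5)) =-3441123 /8360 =-411.62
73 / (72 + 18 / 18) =1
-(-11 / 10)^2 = -121 / 100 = -1.21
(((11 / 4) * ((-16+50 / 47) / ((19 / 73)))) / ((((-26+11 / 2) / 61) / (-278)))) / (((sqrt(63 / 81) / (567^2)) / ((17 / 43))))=-11195295120207198 * sqrt(7) / 1574359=-18813985083.48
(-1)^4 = 1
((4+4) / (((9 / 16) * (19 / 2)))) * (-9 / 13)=-256 / 247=-1.04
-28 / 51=-0.55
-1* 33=-33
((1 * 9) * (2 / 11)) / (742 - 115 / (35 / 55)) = 126 / 43219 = 0.00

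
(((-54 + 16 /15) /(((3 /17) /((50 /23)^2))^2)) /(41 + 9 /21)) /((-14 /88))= 1262063000000 /219115503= 5759.81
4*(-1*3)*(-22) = 264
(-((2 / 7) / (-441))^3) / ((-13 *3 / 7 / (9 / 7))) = -8 / 127477044513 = -0.00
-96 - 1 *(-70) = -26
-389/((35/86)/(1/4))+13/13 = -16657/70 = -237.96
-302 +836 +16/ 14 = 3746/ 7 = 535.14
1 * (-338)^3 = -38614472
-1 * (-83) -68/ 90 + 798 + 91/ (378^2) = 89837813/ 102060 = 880.25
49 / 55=0.89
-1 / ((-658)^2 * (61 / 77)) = -11 / 3772972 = -0.00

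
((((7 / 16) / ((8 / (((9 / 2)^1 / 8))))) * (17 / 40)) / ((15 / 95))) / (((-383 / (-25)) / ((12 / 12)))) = 33915 / 6275072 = 0.01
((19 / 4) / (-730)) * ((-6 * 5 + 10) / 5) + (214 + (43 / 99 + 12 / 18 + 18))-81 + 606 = 54789841 / 72270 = 758.13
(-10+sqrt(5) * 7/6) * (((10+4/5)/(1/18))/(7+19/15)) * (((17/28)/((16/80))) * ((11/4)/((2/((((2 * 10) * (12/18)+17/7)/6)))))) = -125341425/48608+8356095 * sqrt(5)/27776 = -1905.92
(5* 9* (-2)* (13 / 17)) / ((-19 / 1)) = 1170 / 323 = 3.62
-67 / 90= -0.74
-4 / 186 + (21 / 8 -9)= -4759 / 744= -6.40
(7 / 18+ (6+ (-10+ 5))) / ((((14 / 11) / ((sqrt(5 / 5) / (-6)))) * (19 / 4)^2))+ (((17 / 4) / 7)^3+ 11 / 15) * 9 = 9207174247 / 1069830720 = 8.61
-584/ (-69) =584/ 69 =8.46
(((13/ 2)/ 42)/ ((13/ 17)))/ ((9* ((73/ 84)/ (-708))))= -4012/ 219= -18.32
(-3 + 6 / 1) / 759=1 / 253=0.00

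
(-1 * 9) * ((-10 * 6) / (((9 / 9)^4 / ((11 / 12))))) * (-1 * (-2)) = 990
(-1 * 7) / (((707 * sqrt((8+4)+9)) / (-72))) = 24 * sqrt(21) / 707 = 0.16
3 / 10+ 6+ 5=11.30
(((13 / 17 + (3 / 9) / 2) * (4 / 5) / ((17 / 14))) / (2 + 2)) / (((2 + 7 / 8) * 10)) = 532 / 99705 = 0.01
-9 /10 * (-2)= 9 /5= 1.80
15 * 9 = 135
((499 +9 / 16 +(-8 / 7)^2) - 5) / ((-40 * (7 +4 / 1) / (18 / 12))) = -1166283 / 689920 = -1.69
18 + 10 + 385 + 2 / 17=7023 / 17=413.12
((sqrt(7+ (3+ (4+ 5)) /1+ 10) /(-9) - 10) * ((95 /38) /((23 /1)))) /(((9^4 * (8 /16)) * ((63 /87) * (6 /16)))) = -11600 /9506889 - 1160 * sqrt(29) /85562001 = -0.00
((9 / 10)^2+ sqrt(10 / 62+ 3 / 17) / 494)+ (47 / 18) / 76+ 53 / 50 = sqrt(93806) / 260338+ 65129 / 34200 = 1.91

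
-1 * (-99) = 99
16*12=192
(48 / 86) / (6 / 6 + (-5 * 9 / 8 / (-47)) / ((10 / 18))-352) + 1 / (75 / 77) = 9689501 / 9452475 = 1.03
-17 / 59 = -0.29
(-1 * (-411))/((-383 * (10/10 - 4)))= 137/383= 0.36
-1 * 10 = -10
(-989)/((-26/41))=40549/26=1559.58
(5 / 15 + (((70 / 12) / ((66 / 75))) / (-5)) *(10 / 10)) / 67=-131 / 8844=-0.01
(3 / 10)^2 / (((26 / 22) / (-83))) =-8217 / 1300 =-6.32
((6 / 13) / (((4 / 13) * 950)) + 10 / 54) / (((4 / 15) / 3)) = 9581 / 4560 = 2.10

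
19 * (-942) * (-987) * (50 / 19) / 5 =9297540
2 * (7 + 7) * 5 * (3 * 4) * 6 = 10080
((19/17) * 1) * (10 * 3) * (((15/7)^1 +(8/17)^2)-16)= -457.20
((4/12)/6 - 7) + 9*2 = 199/18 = 11.06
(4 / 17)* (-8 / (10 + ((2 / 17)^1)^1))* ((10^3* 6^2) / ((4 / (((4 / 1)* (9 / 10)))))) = -259200 / 43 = -6027.91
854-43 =811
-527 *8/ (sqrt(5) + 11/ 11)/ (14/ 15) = 7905/ 7 - 7905 *sqrt(5)/ 7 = -1395.87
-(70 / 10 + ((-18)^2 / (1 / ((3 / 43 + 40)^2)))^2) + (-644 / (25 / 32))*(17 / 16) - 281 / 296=-6846409178283677389241 / 25299127400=-270618392090.62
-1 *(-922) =922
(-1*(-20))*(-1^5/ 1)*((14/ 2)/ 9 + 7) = -1400/ 9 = -155.56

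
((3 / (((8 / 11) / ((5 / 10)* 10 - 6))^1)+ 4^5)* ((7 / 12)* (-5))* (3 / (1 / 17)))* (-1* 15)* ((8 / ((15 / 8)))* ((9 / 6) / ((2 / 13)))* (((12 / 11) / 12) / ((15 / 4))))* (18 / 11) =454391028 / 121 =3755297.75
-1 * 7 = -7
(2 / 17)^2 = 4 / 289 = 0.01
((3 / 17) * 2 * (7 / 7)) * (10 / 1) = 60 / 17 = 3.53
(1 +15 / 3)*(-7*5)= -210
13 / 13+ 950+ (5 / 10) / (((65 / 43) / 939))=164007 / 130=1261.59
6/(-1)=-6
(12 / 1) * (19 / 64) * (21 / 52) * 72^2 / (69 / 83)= 2682477 / 299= 8971.49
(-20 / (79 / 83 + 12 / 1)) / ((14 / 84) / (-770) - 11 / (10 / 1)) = 306768 / 218569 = 1.40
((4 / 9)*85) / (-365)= -68 / 657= -0.10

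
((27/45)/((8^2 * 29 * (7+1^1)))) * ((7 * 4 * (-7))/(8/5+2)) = -49/22272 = -0.00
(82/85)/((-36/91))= -3731/1530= -2.44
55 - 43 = 12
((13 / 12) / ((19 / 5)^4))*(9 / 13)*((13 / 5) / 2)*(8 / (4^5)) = 4875 / 133448704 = 0.00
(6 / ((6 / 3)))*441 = 1323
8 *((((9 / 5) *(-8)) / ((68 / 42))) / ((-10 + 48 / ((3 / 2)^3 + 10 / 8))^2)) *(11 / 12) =-271062 / 595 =-455.57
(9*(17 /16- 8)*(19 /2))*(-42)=398601 /16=24912.56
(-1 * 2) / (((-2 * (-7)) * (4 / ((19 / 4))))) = -19 / 112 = -0.17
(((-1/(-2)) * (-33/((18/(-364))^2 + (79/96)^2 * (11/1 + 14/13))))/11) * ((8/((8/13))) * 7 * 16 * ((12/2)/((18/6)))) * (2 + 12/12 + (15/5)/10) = -5500368986112/3121713965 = -1761.97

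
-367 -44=-411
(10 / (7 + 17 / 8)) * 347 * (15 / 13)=416400 / 949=438.78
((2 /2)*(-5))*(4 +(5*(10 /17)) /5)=-390 /17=-22.94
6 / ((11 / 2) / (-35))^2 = 29400 / 121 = 242.98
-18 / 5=-3.60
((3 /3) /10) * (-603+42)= -561 /10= -56.10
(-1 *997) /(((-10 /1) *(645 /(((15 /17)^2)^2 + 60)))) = 336446623 /35914030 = 9.37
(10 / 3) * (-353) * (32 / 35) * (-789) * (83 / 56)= 1258063.18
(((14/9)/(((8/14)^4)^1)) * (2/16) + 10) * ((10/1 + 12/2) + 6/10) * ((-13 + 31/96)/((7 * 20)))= -11006865637/619315200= -17.77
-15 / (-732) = 5 / 244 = 0.02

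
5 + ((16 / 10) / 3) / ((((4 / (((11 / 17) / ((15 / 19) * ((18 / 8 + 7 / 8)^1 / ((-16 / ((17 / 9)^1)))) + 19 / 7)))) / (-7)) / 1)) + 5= 102564954 / 10518665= 9.75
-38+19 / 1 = -19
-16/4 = -4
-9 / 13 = -0.69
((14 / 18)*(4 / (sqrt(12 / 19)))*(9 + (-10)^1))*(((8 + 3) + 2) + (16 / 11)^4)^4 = -60006558926916354422894*sqrt(57) / 1240642706316448347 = -365165.23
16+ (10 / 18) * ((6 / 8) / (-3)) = 571 / 36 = 15.86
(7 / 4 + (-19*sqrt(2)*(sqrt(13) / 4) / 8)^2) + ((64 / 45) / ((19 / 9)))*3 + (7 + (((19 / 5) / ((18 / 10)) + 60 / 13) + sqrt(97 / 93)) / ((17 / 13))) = 13*sqrt(9021) / 1581 + 186649747 / 7441920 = 25.86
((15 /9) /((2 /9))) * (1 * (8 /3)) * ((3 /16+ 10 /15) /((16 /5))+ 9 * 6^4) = 44790785 /192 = 233285.34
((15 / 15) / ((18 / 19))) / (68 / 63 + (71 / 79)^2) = 830053 / 1483942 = 0.56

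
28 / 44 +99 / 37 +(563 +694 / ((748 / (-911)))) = -3859703 / 13838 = -278.92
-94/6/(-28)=47/84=0.56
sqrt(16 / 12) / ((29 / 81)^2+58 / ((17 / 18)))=74358*sqrt(3) / 6863981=0.02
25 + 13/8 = 213/8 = 26.62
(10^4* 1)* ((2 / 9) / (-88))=-2500 / 99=-25.25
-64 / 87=-0.74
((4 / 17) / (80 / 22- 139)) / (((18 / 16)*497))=-352 / 113225049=-0.00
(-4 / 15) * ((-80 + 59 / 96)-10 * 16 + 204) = 3397 / 360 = 9.44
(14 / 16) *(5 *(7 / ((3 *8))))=245 / 192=1.28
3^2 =9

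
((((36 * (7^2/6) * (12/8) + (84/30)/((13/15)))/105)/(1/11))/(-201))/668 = -0.00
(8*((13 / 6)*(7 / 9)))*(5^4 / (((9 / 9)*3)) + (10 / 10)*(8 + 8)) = 244972 / 81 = 3024.35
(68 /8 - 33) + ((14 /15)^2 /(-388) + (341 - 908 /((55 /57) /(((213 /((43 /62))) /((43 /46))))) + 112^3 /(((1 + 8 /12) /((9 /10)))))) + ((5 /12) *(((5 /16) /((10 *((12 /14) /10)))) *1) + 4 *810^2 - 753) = 34926201579132209 /11363806080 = 3073459.84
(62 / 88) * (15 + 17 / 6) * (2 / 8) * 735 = 812665 / 352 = 2308.71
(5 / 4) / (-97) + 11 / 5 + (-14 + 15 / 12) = -5123 / 485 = -10.56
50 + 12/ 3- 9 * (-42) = 432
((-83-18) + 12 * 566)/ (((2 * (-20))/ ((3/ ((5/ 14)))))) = -140511/ 100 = -1405.11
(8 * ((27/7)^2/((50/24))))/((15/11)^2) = 940896/30625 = 30.72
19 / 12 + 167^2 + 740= 343567 / 12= 28630.58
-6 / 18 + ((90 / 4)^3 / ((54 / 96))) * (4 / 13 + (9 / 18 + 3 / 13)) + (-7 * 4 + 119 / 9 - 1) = 2458490 / 117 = 21012.74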